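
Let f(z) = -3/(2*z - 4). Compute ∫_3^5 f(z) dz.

-3*log(3)/2

An antiderivative is F(z) = -3*log(2*z - 4)/2.
Then F(5) - F(3) = (-3*log(6)/2) - (-3*log(2)/2) = -3*log(3)/2.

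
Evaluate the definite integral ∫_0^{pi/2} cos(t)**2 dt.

Use the identity cos^2(t) = (1 + cos(2*t))/2.
An antiderivative is F(t) = t/2 + sin(2*t)/4.
Then F(pi/2) - F(0) = (pi/4) - (0) = pi/4.

pi/4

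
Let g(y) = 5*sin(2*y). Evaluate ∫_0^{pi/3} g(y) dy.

An antiderivative is F(y) = -5*cos(2*y)/2.
Then F(pi/3) - F(0) = (5/4) - (-5/2) = 15/4.

15/4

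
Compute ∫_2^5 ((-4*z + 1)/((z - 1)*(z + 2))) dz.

-3*log(7) + 4*log(2)

Factor the denominator: z**2 + z - 2 = (z + 2)(z - 1).
Partial fractions: (-4*z + 1)/((z - 1)*(z + 2)) = -3/(z + 2) - 1/(z - 1).
An antiderivative is F(z) = -log(z - 1) - 3*log(z + 2).
Then F(5) - F(2) = (-3*log(7) - 2*log(2)) - (-log(64)) = -3*log(7) + 4*log(2).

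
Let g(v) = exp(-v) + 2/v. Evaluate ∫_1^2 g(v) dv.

-exp(-2) + exp(-1) + 2*log(2)

An antiderivative is F(v) = 2*log(v) - exp(-v).
Then F(2) - F(1) = (-exp(-2) + 2*log(2)) - (-exp(-1)) = -exp(-2) + exp(-1) + 2*log(2).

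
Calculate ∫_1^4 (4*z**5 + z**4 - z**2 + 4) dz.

14628/5

By the power rule, an antiderivative is F(z) = 2*z**6/3 + z**5/5 - z**3/3 + 4*z.
Then F(4) - F(1) = (43952/15) - (68/15) = 14628/5.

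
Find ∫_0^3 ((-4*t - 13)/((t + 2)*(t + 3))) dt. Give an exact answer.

-5*log(5) + 6*log(2)

Factor the denominator: t**2 + 5*t + 6 = (t + 3)(t + 2).
Partial fractions: (-4*t - 13)/((t + 2)*(t + 3)) = 1/(t + 3) - 5/(t + 2).
An antiderivative is F(t) = -5*log(t + 2) + log(t + 3).
Then F(3) - F(0) = (-5*log(5) + log(2) + log(3)) - (log(3/32)) = -5*log(5) + 6*log(2).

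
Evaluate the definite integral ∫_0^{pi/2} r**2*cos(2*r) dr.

Integrate by parts twice (u = r^2, dv = cos(2*r) dr).
An antiderivative is F(r) = r**2*sin(2*r)/2 + r*cos(2*r)/2 - sin(2*r)/4.
Then F(pi/2) - F(0) = (-pi/4) - (0) = -pi/4.

-pi/4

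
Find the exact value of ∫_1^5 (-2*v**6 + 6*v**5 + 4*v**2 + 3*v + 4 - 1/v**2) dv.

-680464/105

By the power rule, an antiderivative is F(v) = -2*v**7/7 + v**6 + 4*v**3/3 + 3*v**2/2 + 4*v + 1/v.
Then F(5) - F(1) = (-1359133/210) - (359/42) = -680464/105.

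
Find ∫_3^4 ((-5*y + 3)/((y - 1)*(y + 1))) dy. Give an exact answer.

-4*log(5) - log(3) + 9*log(2)

Factor the denominator: y**2 - 1 = (y + 1)(y - 1).
Partial fractions: (-5*y + 3)/((y - 1)*(y + 1)) = -4/(y + 1) - 1/(y - 1).
An antiderivative is F(y) = -log(y - 1) - 4*log(y + 1).
Then F(4) - F(3) = (-4*log(5) - log(3)) - (-9*log(2)) = -4*log(5) - log(3) + 9*log(2).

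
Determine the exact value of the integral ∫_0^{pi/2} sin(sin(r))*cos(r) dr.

1 - cos(1)

Let u = sin(r), so du = cos(r) dr. When r = 0, u = 0; when r = pi/2, u = 1.
The integral becomes ∫ sin(u) du from 0 to 1, with antiderivative -cos(u).
Back in r: F(r) = -cos(sin(r)).
Then F(pi/2) - F(0) = (-cos(1)) - (-1) = 1 - cos(1).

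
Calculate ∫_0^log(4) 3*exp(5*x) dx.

Let u = exp(x), so du = exp(x) dx. When x = 0, u = 1; when x = log(4), u = 4.
The integral becomes 3·∫ u**4 du from 1 to 4, with antiderivative 3*u**5/5.
Back in x: F(x) = 3*exp(5*x)/5.
Then F(log(4)) - F(0) = (3072/5) - (3/5) = 3069/5.

3069/5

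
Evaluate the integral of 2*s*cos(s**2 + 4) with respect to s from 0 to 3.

sin(13) - sin(4)

Let u = s**2 + 4, so du = 2*s ds. When s = 0, u = 4; when s = 3, u = 13.
The integral becomes ∫ cos(u) du from 4 to 13, with antiderivative sin(u).
Back in s: F(s) = sin(s**2 + 4).
Then F(3) - F(0) = (sin(13)) - (sin(4)) = sin(13) - sin(4).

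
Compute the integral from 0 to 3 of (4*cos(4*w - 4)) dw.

Let u = 4*w - 4, so du = 4 dw. When w = 0, u = -4; when w = 3, u = 8.
The integral becomes ∫ cos(u) du from -4 to 8, with antiderivative sin(u).
Back in w: F(w) = sin(4*w - 4).
Then F(3) - F(0) = (sin(8)) - (-sin(4)) = sin(4) + sin(8).

sin(4) + sin(8)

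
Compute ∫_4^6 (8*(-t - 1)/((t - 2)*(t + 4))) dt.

Factor the denominator: t**2 + 2*t - 8 = (t + 4)(t - 2).
Partial fractions: 8*(-t - 1)/((t - 2)*(t + 4)) = -4/(t + 4) - 4/(t - 2).
An antiderivative is F(t) = -4*log(t - 2) - 4*log(t + 4).
Then F(6) - F(4) = (-12*log(2) - 4*log(5)) - (-16*log(2)) = -4*log(5) + 4*log(2).

-4*log(5) + 4*log(2)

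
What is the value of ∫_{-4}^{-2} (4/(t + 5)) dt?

An antiderivative is F(t) = 4*log(t + 5).
Then F(-2) - F(-4) = (log(81)) - (0) = log(81).

log(81)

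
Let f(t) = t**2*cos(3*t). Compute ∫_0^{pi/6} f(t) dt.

-2/27 + pi**2/108

Integrate by parts twice (u = t^2, dv = cos(3*t) dt).
An antiderivative is F(t) = t**2*sin(3*t)/3 + 2*t*cos(3*t)/9 - 2*sin(3*t)/27.
Then F(pi/6) - F(0) = (-2/27 + pi**2/108) - (0) = -2/27 + pi**2/108.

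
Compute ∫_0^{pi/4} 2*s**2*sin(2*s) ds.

-1/2 + pi/4

Integrate by parts twice (u = s^2, dv = 2*sin(2*s) ds).
An antiderivative is F(s) = -s**2*cos(2*s) + s*sin(2*s) + cos(2*s)/2.
Then F(pi/4) - F(0) = (pi/4) - (1/2) = -1/2 + pi/4.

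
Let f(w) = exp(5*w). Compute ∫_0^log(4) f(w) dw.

1023/5

Let u = exp(w), so du = exp(w) dw. When w = 0, u = 1; when w = log(4), u = 4.
The integral becomes ∫ u**4 du from 1 to 4, with antiderivative u**5/5.
Back in w: F(w) = exp(5*w)/5.
Then F(log(4)) - F(0) = (1024/5) - (1/5) = 1023/5.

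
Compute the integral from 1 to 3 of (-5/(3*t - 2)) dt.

-5*log(7)/3

An antiderivative is F(t) = -5*log(3*t - 2)/3.
Then F(3) - F(1) = (-5*log(7)/3) - (0) = -5*log(7)/3.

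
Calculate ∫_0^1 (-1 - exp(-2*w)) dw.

An antiderivative is F(w) = -w + exp(-2*w)/2.
Then F(1) - F(0) = (-1 + exp(-2)/2) - (1/2) = -3/2 + exp(-2)/2.

-3/2 + exp(-2)/2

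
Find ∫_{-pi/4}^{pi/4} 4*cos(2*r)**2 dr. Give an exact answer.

pi

Use the identity cos^2(2*r) = (1 + cos(4*r))/2.
An antiderivative is F(r) = 2*r + sin(4*r)/2.
Then F(pi/4) - F(-pi/4) = (pi/2) - (-pi/2) = pi.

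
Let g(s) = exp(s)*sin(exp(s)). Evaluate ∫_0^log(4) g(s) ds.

cos(1) - cos(4)

Let u = exp(s), so du = exp(s) ds. When s = 0, u = 1; when s = log(4), u = 4.
The integral becomes ∫ sin(u) du from 1 to 4, with antiderivative -cos(u).
Back in s: F(s) = -cos(exp(s)).
Then F(log(4)) - F(0) = (-cos(4)) - (-cos(1)) = cos(1) - cos(4).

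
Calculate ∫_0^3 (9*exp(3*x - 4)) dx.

Let u = 3*x - 4, so du = 3 dx. When x = 0, u = -4; when x = 3, u = 5.
The integral becomes 3·∫ exp(u) du from -4 to 5, with antiderivative 3*exp(u).
Back in x: F(x) = 3*exp(3*x - 4).
Then F(3) - F(0) = (3*exp(5)) - (3*exp(-4)) = -(3 - 3*exp(9))*exp(-4).

-(3 - 3*exp(9))*exp(-4)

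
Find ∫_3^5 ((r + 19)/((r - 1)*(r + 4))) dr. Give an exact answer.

Factor the denominator: r**2 + 3*r - 4 = (r + 4)(r - 1).
Partial fractions: (r + 19)/((r - 1)*(r + 4)) = -3/(r + 4) + 4/(r - 1).
An antiderivative is F(r) = 4*log(r - 1) - 3*log(r + 4).
Then F(5) - F(3) = (-6*log(3) + 8*log(2)) - (-3*log(7) + 4*log(2)) = -6*log(3) + 4*log(2) + 3*log(7).

-6*log(3) + 4*log(2) + 3*log(7)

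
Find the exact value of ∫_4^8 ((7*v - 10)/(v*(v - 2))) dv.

2*log(3) + 5*log(2)

Factor the denominator: v**2 - 2*v = v(v - 2).
Partial fractions: (7*v - 10)/(v*(v - 2)) = 5/v + 2/(v - 2).
An antiderivative is F(v) = 5*log(v) + 2*log(v - 2).
Then F(8) - F(4) = (2*log(3) + 17*log(2)) - (12*log(2)) = 2*log(3) + 5*log(2).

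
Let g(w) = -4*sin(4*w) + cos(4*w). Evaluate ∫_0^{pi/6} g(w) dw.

-3/2 + sqrt(3)/8

An antiderivative is F(w) = sin(4*w)/4 + cos(4*w).
Then F(pi/6) - F(0) = (-1/2 + sqrt(3)/8) - (1) = -3/2 + sqrt(3)/8.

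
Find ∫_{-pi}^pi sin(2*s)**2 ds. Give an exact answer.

Use the identity sin^2(2*s) = (1 - cos(4*s))/2.
An antiderivative is F(s) = s/2 - sin(4*s)/8.
Then F(pi) - F(-pi) = (pi/2) - (-pi/2) = pi.

pi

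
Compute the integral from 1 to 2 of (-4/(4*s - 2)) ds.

An antiderivative is F(s) = -log(4*s - 2).
Then F(2) - F(1) = (-log(6)) - (-log(2)) = -log(3).

-log(3)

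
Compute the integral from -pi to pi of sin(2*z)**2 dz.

Use the identity sin^2(2*z) = (1 - cos(4*z))/2.
An antiderivative is F(z) = z/2 - sin(4*z)/8.
Then F(pi) - F(-pi) = (pi/2) - (-pi/2) = pi.

pi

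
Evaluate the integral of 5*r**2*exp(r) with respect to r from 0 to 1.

Integrate by parts twice (u = r^2, dv = 5*exp(r) dr).
An antiderivative is F(r) = (5*r**2 - 10*r + 10)*exp(r).
Then F(1) - F(0) = (5*E) - (10) = -10 + 5*E.

-10 + 5*E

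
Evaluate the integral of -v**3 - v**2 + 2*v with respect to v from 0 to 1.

By the power rule, an antiderivative is F(v) = -v**4/4 - v**3/3 + v**2.
Then F(1) - F(0) = (5/12) - (0) = 5/12.

5/12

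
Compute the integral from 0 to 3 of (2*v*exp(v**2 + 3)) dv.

-exp(3) + exp(12)

Let u = v**2 + 3, so du = 2*v dv. When v = 0, u = 3; when v = 3, u = 12.
The integral becomes ∫ exp(u) du from 3 to 12, with antiderivative exp(u).
Back in v: F(v) = exp(v**2 + 3).
Then F(3) - F(0) = (exp(12)) - (exp(3)) = -exp(3) + exp(12).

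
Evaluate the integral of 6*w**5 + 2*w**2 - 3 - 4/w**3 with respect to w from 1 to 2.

379/6

By the power rule, an antiderivative is F(w) = w**6 + 2*w**3/3 - 3*w + 2/w**2.
Then F(2) - F(1) = (383/6) - (2/3) = 379/6.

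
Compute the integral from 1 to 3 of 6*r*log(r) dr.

Integrate by parts once (u = ln r, dv = 6*r dr).
An antiderivative is F(r) = 3*r**2*(2*log(r) - 1)/2.
Then F(3) - F(1) = (-27/2 + 27*log(3)) - (-3/2) = -12 + 27*log(3).

-12 + 27*log(3)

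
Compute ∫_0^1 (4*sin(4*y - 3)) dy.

Let u = 4*y - 3, so du = 4 dy. When y = 0, u = -3; when y = 1, u = 1.
The integral becomes ∫ sin(u) du from -3 to 1, with antiderivative -cos(u).
Back in y: F(y) = -cos(4*y - 3).
Then F(1) - F(0) = (-cos(1)) - (-cos(3)) = cos(3) - cos(1).

cos(3) - cos(1)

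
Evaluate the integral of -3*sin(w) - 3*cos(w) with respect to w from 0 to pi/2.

-6

An antiderivative is F(w) = -3*sin(w) + 3*cos(w).
Then F(pi/2) - F(0) = (-3) - (3) = -6.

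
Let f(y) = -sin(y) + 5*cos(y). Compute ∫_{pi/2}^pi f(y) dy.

-6

An antiderivative is F(y) = 5*sin(y) + cos(y).
Then F(pi) - F(pi/2) = (-1) - (5) = -6.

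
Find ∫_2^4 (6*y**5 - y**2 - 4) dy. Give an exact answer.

12016/3

By the power rule, an antiderivative is F(y) = y**6 - y**3/3 - 4*y.
Then F(4) - F(2) = (12176/3) - (160/3) = 12016/3.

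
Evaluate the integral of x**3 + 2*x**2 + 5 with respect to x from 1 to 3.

By the power rule, an antiderivative is F(x) = x**4/4 + 2*x**3/3 + 5*x.
Then F(3) - F(1) = (213/4) - (71/12) = 142/3.

142/3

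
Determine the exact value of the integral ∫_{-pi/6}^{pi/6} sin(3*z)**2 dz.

pi/6

Use the identity sin^2(3*z) = (1 - cos(6*z))/2.
An antiderivative is F(z) = z/2 - sin(6*z)/12.
Then F(pi/6) - F(-pi/6) = (pi/12) - (-pi/12) = pi/6.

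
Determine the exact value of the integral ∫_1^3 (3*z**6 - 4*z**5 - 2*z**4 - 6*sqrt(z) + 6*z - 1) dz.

By the power rule, an antiderivative is F(z) = 3*z**7/7 - 2*z**6/3 - 2*z**5/5 - 4*z**(3/2) + 3*z**2 - z.
Then F(3) - F(1) = (13233/35 - 12*sqrt(3)) - (-277/105) = 39976/105 - 12*sqrt(3).

39976/105 - 12*sqrt(3)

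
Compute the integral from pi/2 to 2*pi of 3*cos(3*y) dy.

1

An antiderivative is F(y) = sin(3*y).
Then F(2*pi) - F(pi/2) = (0) - (-1) = 1.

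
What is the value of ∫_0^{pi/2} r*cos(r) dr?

-1 + pi/2

Integrate by parts once (u = r, dv = cos(r) dr).
An antiderivative is F(r) = r*sin(r) + cos(r).
Then F(pi/2) - F(0) = (pi/2) - (1) = -1 + pi/2.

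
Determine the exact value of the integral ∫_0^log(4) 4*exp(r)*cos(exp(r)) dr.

-4*sin(1) + 4*sin(4)

Let u = exp(r), so du = exp(r) dr. When r = 0, u = 1; when r = log(4), u = 4.
The integral becomes 4·∫ cos(u) du from 1 to 4, with antiderivative 4*sin(u).
Back in r: F(r) = 4*sin(exp(r)).
Then F(log(4)) - F(0) = (4*sin(4)) - (4*sin(1)) = -4*sin(1) + 4*sin(4).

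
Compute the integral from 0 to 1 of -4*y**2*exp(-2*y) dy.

Integrate by parts twice (u = y^2, dv = -4*exp(-2*y) dy).
An antiderivative is F(y) = (2*y**2 + 2*y + 1)*exp(-2*y).
Then F(1) - F(0) = (5*exp(-2)) - (1) = -1 + 5*exp(-2).

-1 + 5*exp(-2)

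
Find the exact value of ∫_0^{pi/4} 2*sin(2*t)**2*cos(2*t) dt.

1/3

Let u = sin(2*t), so du = 2*cos(2*t) dt. When t = 0, u = 0; when t = pi/4, u = 1.
The integral becomes ∫ u**2 du from 0 to 1, with antiderivative u**3/3.
Back in t: F(t) = sin(2*t)**3/3.
Then F(pi/4) - F(0) = (1/3) - (0) = 1/3.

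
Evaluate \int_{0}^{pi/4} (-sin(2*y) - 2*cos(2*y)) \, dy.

An antiderivative is F(y) = -sin(2*y) + cos(2*y)/2.
Then F(pi/4) - F(0) = (-1) - (1/2) = -3/2.

-3/2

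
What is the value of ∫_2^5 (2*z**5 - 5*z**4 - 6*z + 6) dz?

2049

By the power rule, an antiderivative is F(z) = z**6/3 - z**5 - 3*z**2 + 6*z.
Then F(5) - F(2) = (6115/3) - (-32/3) = 2049.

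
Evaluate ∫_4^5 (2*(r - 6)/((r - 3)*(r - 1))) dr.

Factor the denominator: r**2 - 4*r + 3 = (r - 1)(r - 3).
Partial fractions: 2*(r - 6)/((r - 3)*(r - 1)) = 5/(r - 1) - 3/(r - 3).
An antiderivative is F(r) = -3*log(r - 3) + 5*log(r - 1).
Then F(5) - F(4) = (7*log(2)) - (5*log(3)) = -5*log(3) + 7*log(2).

-5*log(3) + 7*log(2)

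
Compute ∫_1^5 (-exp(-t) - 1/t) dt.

An antiderivative is F(t) = -log(t) + exp(-t).
Then F(5) - F(1) = (-log(5) + exp(-5)) - (exp(-1)) = -log(5) - exp(-1) + exp(-5).

-log(5) - exp(-1) + exp(-5)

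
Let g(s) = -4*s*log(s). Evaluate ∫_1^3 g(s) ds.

Integrate by parts once (u = ln s, dv = -4*s ds).
An antiderivative is F(s) = -s**2*(2*log(s) - 1).
Then F(3) - F(1) = (9 - 18*log(3)) - (1) = 8 - 18*log(3).

8 - 18*log(3)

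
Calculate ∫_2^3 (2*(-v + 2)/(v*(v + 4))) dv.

-3*log(7) + 2*log(2) + 4*log(3)

Factor the denominator: v**2 + 4*v = (v + 4)v.
Partial fractions: 2*(-v + 2)/(v*(v + 4)) = -3/(v + 4) + 1/v.
An antiderivative is F(v) = log(v) - 3*log(v + 4).
Then F(3) - F(2) = (-3*log(7) + log(3)) - (-3*log(3) - 2*log(2)) = -3*log(7) + 2*log(2) + 4*log(3).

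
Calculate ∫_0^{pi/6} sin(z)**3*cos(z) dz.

1/64

Let u = sin(z), so du = cos(z) dz. When z = 0, u = 0; when z = pi/6, u = 1/2.
The integral becomes ∫ u**3 du from 0 to 1/2, with antiderivative u**4/4.
Back in z: F(z) = sin(z)**4/4.
Then F(pi/6) - F(0) = (1/64) - (0) = 1/64.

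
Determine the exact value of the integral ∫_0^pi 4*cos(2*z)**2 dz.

2*pi

Use the identity cos^2(2*z) = (1 + cos(4*z))/2.
An antiderivative is F(z) = 2*z + sin(4*z)/2.
Then F(pi) - F(0) = (2*pi) - (0) = 2*pi.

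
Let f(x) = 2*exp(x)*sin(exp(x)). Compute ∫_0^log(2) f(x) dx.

Let u = exp(x), so du = exp(x) dx. When x = 0, u = 1; when x = log(2), u = 2.
The integral becomes 2·∫ sin(u) du from 1 to 2, with antiderivative -2*cos(u).
Back in x: F(x) = -2*cos(exp(x)).
Then F(log(2)) - F(0) = (-2*cos(2)) - (-2*cos(1)) = -2*cos(2) + 2*cos(1).

-2*cos(2) + 2*cos(1)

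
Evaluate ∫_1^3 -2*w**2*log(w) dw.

52/9 - 18*log(3)

Integrate by parts once (u = ln w, dv = -2*w**2 dw).
An antiderivative is F(w) = -2*w**3*(3*log(w) - 1)/9.
Then F(3) - F(1) = (6 - 18*log(3)) - (2/9) = 52/9 - 18*log(3).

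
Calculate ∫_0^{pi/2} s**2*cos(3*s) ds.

2/27 - pi**2/12

Integrate by parts twice (u = s^2, dv = cos(3*s) ds).
An antiderivative is F(s) = s**2*sin(3*s)/3 + 2*s*cos(3*s)/9 - 2*sin(3*s)/27.
Then F(pi/2) - F(0) = (2/27 - pi**2/12) - (0) = 2/27 - pi**2/12.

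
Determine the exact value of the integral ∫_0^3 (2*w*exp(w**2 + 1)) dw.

-exp(1) + exp(10)

Let u = w**2 + 1, so du = 2*w dw. When w = 0, u = 1; when w = 3, u = 10.
The integral becomes ∫ exp(u) du from 1 to 10, with antiderivative exp(u).
Back in w: F(w) = exp(w**2 + 1).
Then F(3) - F(0) = (exp(10)) - (exp(1)) = -exp(1) + exp(10).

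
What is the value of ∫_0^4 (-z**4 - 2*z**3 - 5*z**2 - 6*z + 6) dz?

By the power rule, an antiderivative is F(z) = -z**5/5 - z**4/2 - 5*z**3/3 - 3*z**2 + 6*z.
Then F(4) - F(0) = (-6952/15) - (0) = -6952/15.

-6952/15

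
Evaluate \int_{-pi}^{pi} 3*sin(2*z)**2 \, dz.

3*pi

Use the identity sin^2(2*z) = (1 - cos(4*z))/2.
An antiderivative is F(z) = 3*z/2 - 3*sin(4*z)/8.
Then F(pi) - F(-pi) = (3*pi/2) - (-3*pi/2) = 3*pi.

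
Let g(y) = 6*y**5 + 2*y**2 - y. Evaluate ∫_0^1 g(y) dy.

7/6

By the power rule, an antiderivative is F(y) = y**6 + 2*y**3/3 - y**2/2.
Then F(1) - F(0) = (7/6) - (0) = 7/6.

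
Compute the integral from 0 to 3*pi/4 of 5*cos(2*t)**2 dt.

Use the identity cos^2(2*t) = (1 + cos(4*t))/2.
An antiderivative is F(t) = 5*t/2 + 5*sin(4*t)/8.
Then F(3*pi/4) - F(0) = (15*pi/8) - (0) = 15*pi/8.

15*pi/8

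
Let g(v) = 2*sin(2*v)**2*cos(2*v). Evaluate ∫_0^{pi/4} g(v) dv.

Let u = sin(2*v), so du = 2*cos(2*v) dv. When v = 0, u = 0; when v = pi/4, u = 1.
The integral becomes ∫ u**2 du from 0 to 1, with antiderivative u**3/3.
Back in v: F(v) = sin(2*v)**3/3.
Then F(pi/4) - F(0) = (1/3) - (0) = 1/3.

1/3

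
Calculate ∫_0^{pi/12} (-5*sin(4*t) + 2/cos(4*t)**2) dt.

-5/8 + sqrt(3)/2

An antiderivative is F(t) = 5*cos(4*t)/4 + tan(4*t)/2.
Then F(pi/12) - F(0) = (5/8 + sqrt(3)/2) - (5/4) = -5/8 + sqrt(3)/2.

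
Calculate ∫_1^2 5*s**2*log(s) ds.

-35/9 + 40*log(2)/3

Integrate by parts once (u = ln s, dv = 5*s**2 ds).
An antiderivative is F(s) = 5*s**3*(3*log(s) - 1)/9.
Then F(2) - F(1) = (-40/9 + 40*log(2)/3) - (-5/9) = -35/9 + 40*log(2)/3.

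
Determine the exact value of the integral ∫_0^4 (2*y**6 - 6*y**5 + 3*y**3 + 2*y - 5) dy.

5412/7

By the power rule, an antiderivative is F(y) = 2*y**7/7 - y**6 + 3*y**4/4 + y**2 - 5*y.
Then F(4) - F(0) = (5412/7) - (0) = 5412/7.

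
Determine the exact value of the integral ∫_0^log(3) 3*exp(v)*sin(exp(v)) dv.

Let u = exp(v), so du = exp(v) dv. When v = 0, u = 1; when v = log(3), u = 3.
The integral becomes 3·∫ sin(u) du from 1 to 3, with antiderivative -3*cos(u).
Back in v: F(v) = -3*cos(exp(v)).
Then F(log(3)) - F(0) = (-3*cos(3)) - (-3*cos(1)) = 3*cos(1) - 3*cos(3).

3*cos(1) - 3*cos(3)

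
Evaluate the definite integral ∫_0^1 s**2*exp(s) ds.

Integrate by parts twice (u = s^2, dv = exp(s) ds).
An antiderivative is F(s) = (s**2 - 2*s + 2)*exp(s).
Then F(1) - F(0) = (E) - (2) = -2 + E.

-2 + E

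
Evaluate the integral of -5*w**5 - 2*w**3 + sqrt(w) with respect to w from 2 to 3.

-1760/3 - 4*sqrt(2)/3 + 2*sqrt(3)

By the power rule, an antiderivative is F(w) = -5*w**6/6 - w**4/2 + 2*w**(3/2)/3.
Then F(3) - F(2) = (-648 + 2*sqrt(3)) - (-184/3 + 4*sqrt(2)/3) = -1760/3 - 4*sqrt(2)/3 + 2*sqrt(3).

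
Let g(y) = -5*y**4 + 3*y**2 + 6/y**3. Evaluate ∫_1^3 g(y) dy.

-640/3

By the power rule, an antiderivative is F(y) = -y**5 + y**3 - 3/y**2.
Then F(3) - F(1) = (-649/3) - (-3) = -640/3.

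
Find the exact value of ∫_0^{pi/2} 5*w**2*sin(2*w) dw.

Integrate by parts twice (u = w^2, dv = 5*sin(2*w) dw).
An antiderivative is F(w) = -5*w**2*cos(2*w)/2 + 5*w*sin(2*w)/2 + 5*cos(2*w)/4.
Then F(pi/2) - F(0) = (-5/4 + 5*pi**2/8) - (5/4) = -5/2 + 5*pi**2/8.

-5/2 + 5*pi**2/8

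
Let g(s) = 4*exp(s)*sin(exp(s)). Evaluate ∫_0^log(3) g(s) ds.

Let u = exp(s), so du = exp(s) ds. When s = 0, u = 1; when s = log(3), u = 3.
The integral becomes 4·∫ sin(u) du from 1 to 3, with antiderivative -4*cos(u).
Back in s: F(s) = -4*cos(exp(s)).
Then F(log(3)) - F(0) = (-4*cos(3)) - (-4*cos(1)) = 4*cos(1) - 4*cos(3).

4*cos(1) - 4*cos(3)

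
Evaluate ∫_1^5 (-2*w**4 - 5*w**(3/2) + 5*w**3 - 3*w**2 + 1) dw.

-2938/5 - 50*sqrt(5)

By the power rule, an antiderivative is F(w) = -2*w**(5/2) - 2*w**5/5 + 5*w**4/4 - w**3 + w.
Then F(5) - F(1) = (-2355/4 - 50*sqrt(5)) - (-23/20) = -2938/5 - 50*sqrt(5).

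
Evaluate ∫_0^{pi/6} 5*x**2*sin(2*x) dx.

Integrate by parts twice (u = x^2, dv = 5*sin(2*x) dx).
An antiderivative is F(x) = -5*x**2*cos(2*x)/2 + 5*x*sin(2*x)/2 + 5*cos(2*x)/4.
Then F(pi/6) - F(0) = (-5*pi**2/144 + 5/8 + 5*sqrt(3)*pi/24) - (5/4) = -5/8 - 5*pi**2/144 + 5*sqrt(3)*pi/24.

-5/8 - 5*pi**2/144 + 5*sqrt(3)*pi/24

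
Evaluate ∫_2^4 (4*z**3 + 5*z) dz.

By the power rule, an antiderivative is F(z) = z**4 + 5*z**2/2.
Then F(4) - F(2) = (296) - (26) = 270.

270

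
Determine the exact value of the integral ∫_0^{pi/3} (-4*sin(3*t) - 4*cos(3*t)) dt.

-8/3

An antiderivative is F(t) = -4*sin(3*t)/3 + 4*cos(3*t)/3.
Then F(pi/3) - F(0) = (-4/3) - (4/3) = -8/3.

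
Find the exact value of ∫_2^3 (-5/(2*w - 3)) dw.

An antiderivative is F(w) = -5*log(2*w - 3)/2.
Then F(3) - F(2) = (-5*log(3)/2) - (0) = -5*log(3)/2.

-5*log(3)/2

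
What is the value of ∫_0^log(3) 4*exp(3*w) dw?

Let u = exp(w), so du = exp(w) dw. When w = 0, u = 1; when w = log(3), u = 3.
The integral becomes 4·∫ u**2 du from 1 to 3, with antiderivative 4*u**3/3.
Back in w: F(w) = 4*exp(3*w)/3.
Then F(log(3)) - F(0) = (36) - (4/3) = 104/3.

104/3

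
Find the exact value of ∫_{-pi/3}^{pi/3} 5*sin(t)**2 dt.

Use the identity sin^2(t) = (1 - cos(2*t))/2.
An antiderivative is F(t) = 5*t/2 - 5*sin(2*t)/4.
Then F(pi/3) - F(-pi/3) = (-5*sqrt(3)/8 + 5*pi/6) - (-5*pi/6 + 5*sqrt(3)/8) = -5*sqrt(3)/4 + 5*pi/3.

-5*sqrt(3)/4 + 5*pi/3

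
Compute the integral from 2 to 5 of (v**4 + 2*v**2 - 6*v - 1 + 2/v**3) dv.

63081/100

By the power rule, an antiderivative is F(v) = v**5/5 + 2*v**3/3 - 3*v**2 - v - 1/v**2.
Then F(5) - F(2) = (47122/75) - (-151/60) = 63081/100.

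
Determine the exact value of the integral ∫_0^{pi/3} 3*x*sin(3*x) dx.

Integrate by parts once (u = x, dv = 3*sin(3*x) dx).
An antiderivative is F(x) = -x*cos(3*x) + sin(3*x)/3.
Then F(pi/3) - F(0) = (pi/3) - (0) = pi/3.

pi/3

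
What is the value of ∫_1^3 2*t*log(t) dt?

Integrate by parts once (u = ln t, dv = 2*t dt).
An antiderivative is F(t) = t**2*(2*log(t) - 1)/2.
Then F(3) - F(1) = (-9/2 + 9*log(3)) - (-1/2) = -4 + 9*log(3).

-4 + 9*log(3)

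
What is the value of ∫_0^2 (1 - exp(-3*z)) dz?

An antiderivative is F(z) = z + exp(-3*z)/3.
Then F(2) - F(0) = (exp(-6)/3 + 2) - (1/3) = exp(-6)/3 + 5/3.

exp(-6)/3 + 5/3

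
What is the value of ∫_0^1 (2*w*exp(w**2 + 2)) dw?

-exp(2) + exp(3)

Let u = w**2 + 2, so du = 2*w dw. When w = 0, u = 2; when w = 1, u = 3.
The integral becomes ∫ exp(u) du from 2 to 3, with antiderivative exp(u).
Back in w: F(w) = exp(w**2 + 2).
Then F(1) - F(0) = (exp(3)) - (exp(2)) = -exp(2) + exp(3).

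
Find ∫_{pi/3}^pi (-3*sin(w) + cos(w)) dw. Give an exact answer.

-9/2 - sqrt(3)/2

An antiderivative is F(w) = sin(w) + 3*cos(w).
Then F(pi) - F(pi/3) = (-3) - (sqrt(3)/2 + 3/2) = -9/2 - sqrt(3)/2.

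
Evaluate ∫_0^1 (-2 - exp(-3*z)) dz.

-7/3 + exp(-3)/3

An antiderivative is F(z) = -2*z + exp(-3*z)/3.
Then F(1) - F(0) = (-2 + exp(-3)/3) - (1/3) = -7/3 + exp(-3)/3.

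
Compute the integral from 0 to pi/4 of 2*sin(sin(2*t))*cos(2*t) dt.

Let u = sin(2*t), so du = 2*cos(2*t) dt. When t = 0, u = 0; when t = pi/4, u = 1.
The integral becomes ∫ sin(u) du from 0 to 1, with antiderivative -cos(u).
Back in t: F(t) = -cos(sin(2*t)).
Then F(pi/4) - F(0) = (-cos(1)) - (-1) = 1 - cos(1).

1 - cos(1)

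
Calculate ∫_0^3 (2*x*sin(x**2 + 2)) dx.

Let u = x**2 + 2, so du = 2*x dx. When x = 0, u = 2; when x = 3, u = 11.
The integral becomes ∫ sin(u) du from 2 to 11, with antiderivative -cos(u).
Back in x: F(x) = -cos(x**2 + 2).
Then F(3) - F(0) = (-cos(11)) - (-cos(2)) = cos(2) - cos(11).

cos(2) - cos(11)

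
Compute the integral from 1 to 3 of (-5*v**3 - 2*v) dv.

By the power rule, an antiderivative is F(v) = -5*v**4/4 - v**2.
Then F(3) - F(1) = (-441/4) - (-9/4) = -108.

-108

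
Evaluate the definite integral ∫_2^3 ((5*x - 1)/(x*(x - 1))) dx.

log(24)

Factor the denominator: x**2 - x = x(x - 1).
Partial fractions: (5*x - 1)/(x*(x - 1)) = 1/x + 4/(x - 1).
An antiderivative is F(x) = log(x) + 4*log(x - 1).
Then F(3) - F(2) = (log(48)) - (log(2)) = log(24).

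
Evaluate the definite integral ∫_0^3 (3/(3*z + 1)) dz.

Let u = 3*z + 1, so du = 3 dz. When z = 0, u = 1; when z = 3, u = 10.
The integral becomes ∫ 1/u du from 1 to 10, with antiderivative log(u).
Back in z: F(z) = log(3*z + 1).
Then F(3) - F(0) = (log(10)) - (0) = log(10).

log(10)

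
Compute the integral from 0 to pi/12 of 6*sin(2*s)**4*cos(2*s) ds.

Let u = sin(2*s), so du = 2*cos(2*s) ds. When s = 0, u = 0; when s = pi/12, u = 1/2.
The integral becomes 3·∫ u**4 du from 0 to 1/2, with antiderivative 3*u**5/5.
Back in s: F(s) = 3*sin(2*s)**5/5.
Then F(pi/12) - F(0) = (3/160) - (0) = 3/160.

3/160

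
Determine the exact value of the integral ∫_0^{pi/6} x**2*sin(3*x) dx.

Integrate by parts twice (u = x^2, dv = sin(3*x) dx).
An antiderivative is F(x) = -x**2*cos(3*x)/3 + 2*x*sin(3*x)/9 + 2*cos(3*x)/27.
Then F(pi/6) - F(0) = (pi/27) - (2/27) = -2/27 + pi/27.

-2/27 + pi/27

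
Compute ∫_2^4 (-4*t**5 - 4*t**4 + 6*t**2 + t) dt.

-16818/5

By the power rule, an antiderivative is F(t) = -2*t**6/3 - 4*t**5/5 + 2*t**3 + t**2/2.
Then F(4) - F(2) = (-51208/15) - (-754/15) = -16818/5.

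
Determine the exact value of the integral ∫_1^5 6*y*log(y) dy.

-36 + 75*log(5)

Integrate by parts once (u = ln y, dv = 6*y dy).
An antiderivative is F(y) = 3*y**2*(2*log(y) - 1)/2.
Then F(5) - F(1) = (-75/2 + 75*log(5)) - (-3/2) = -36 + 75*log(5).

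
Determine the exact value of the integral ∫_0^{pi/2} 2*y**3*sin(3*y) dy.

4/27 - pi**2/6

Integrate by parts 3 times (u = y^3, dv = 2*sin(3*y) dy).
An antiderivative is F(y) = -2*y**3*cos(3*y)/3 + 2*y**2*sin(3*y)/3 + 4*y*cos(3*y)/9 - 4*sin(3*y)/27.
Then F(pi/2) - F(0) = (4/27 - pi**2/6) - (0) = 4/27 - pi**2/6.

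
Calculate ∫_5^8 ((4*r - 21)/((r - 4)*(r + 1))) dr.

-7*log(2) + 5*log(3)

Factor the denominator: r**2 - 3*r - 4 = (r + 1)(r - 4).
Partial fractions: (4*r - 21)/((r - 4)*(r + 1)) = 5/(r + 1) - 1/(r - 4).
An antiderivative is F(r) = -log(r - 4) + 5*log(r + 1).
Then F(8) - F(5) = (-2*log(2) + 10*log(3)) - (5*log(2) + 5*log(3)) = -7*log(2) + 5*log(3).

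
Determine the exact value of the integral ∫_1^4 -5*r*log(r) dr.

Integrate by parts once (u = ln r, dv = -5*r dr).
An antiderivative is F(r) = -5*r**2*(2*log(r) - 1)/4.
Then F(4) - F(1) = (20 - 80*log(2)) - (5/4) = 75/4 - 80*log(2).

75/4 - 80*log(2)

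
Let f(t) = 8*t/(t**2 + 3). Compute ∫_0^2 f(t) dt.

Let u = t**2 + 3, so du = 2*t dt. When t = 0, u = 3; when t = 2, u = 7.
The integral becomes 4·∫ 1/u du from 3 to 7, with antiderivative 4*log(u).
Back in t: F(t) = 4*log(t**2 + 3).
Then F(2) - F(0) = (4*log(7)) - (log(81)) = -4*log(3) + 4*log(7).

-4*log(3) + 4*log(7)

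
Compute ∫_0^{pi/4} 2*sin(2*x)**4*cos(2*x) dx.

Let u = sin(2*x), so du = 2*cos(2*x) dx. When x = 0, u = 0; when x = pi/4, u = 1.
The integral becomes ∫ u**4 du from 0 to 1, with antiderivative u**5/5.
Back in x: F(x) = sin(2*x)**5/5.
Then F(pi/4) - F(0) = (1/5) - (0) = 1/5.

1/5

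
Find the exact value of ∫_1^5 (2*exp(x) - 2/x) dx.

-2*exp(1) - 2*log(5) + 2*exp(5)

An antiderivative is F(x) = 2*exp(x) - 2*log(x).
Then F(5) - F(1) = (-2*log(5) + 2*exp(5)) - (2*exp(1)) = -2*exp(1) - 2*log(5) + 2*exp(5).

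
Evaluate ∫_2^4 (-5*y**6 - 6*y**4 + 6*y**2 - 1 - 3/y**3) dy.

-14215163/1120

By the power rule, an antiderivative is F(y) = -5*y**7/7 - 6*y**5/5 + 2*y**3 - y + 3/(2*y**2).
Then F(4) - F(2) = (-14344471/1120) - (-32327/280) = -14215163/1120.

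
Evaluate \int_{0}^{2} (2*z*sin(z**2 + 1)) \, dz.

-cos(5) + cos(1)

Let u = z**2 + 1, so du = 2*z dz. When z = 0, u = 1; when z = 2, u = 5.
The integral becomes ∫ sin(u) du from 1 to 5, with antiderivative -cos(u).
Back in z: F(z) = -cos(z**2 + 1).
Then F(2) - F(0) = (-cos(5)) - (-cos(1)) = -cos(5) + cos(1).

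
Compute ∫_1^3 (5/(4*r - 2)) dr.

An antiderivative is F(r) = 5*log(4*r - 2)/4.
Then F(3) - F(1) = (5*log(10)/4) - (5*log(2)/4) = 5*log(5)/4.

5*log(5)/4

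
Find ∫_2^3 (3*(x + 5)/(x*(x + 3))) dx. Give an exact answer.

Factor the denominator: x**2 + 3*x = (x + 3)x.
Partial fractions: 3*(x + 5)/(x*(x + 3)) = -2/(x + 3) + 5/x.
An antiderivative is F(x) = 5*log(x) - 2*log(x + 3).
Then F(3) - F(2) = (log(27/4)) - (log(32/25)) = -7*log(2) + 2*log(5) + 3*log(3).

-7*log(2) + 2*log(5) + 3*log(3)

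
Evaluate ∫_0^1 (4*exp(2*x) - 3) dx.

An antiderivative is F(x) = 2*exp(2*x) - 3*x.
Then F(1) - F(0) = (-3 + 2*exp(2)) - (2) = -5 + 2*exp(2).

-5 + 2*exp(2)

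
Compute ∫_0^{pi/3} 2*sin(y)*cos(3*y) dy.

Use the identity sin(y)cos(3*y) = [sin(4*y) + sin(-2*y)]/2.
An antiderivative is F(y) = cos(2*y)/2 - cos(4*y)/4.
Then F(pi/3) - F(0) = (-1/8) - (1/4) = -3/8.

-3/8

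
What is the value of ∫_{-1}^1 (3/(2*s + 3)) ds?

3*log(5)/2

An antiderivative is F(s) = 3*log(2*s + 3)/2.
Then F(1) - F(-1) = (3*log(5)/2) - (0) = 3*log(5)/2.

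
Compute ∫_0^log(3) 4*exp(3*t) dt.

Let u = exp(t), so du = exp(t) dt. When t = 0, u = 1; when t = log(3), u = 3.
The integral becomes 4·∫ u**2 du from 1 to 3, with antiderivative 4*u**3/3.
Back in t: F(t) = 4*exp(3*t)/3.
Then F(log(3)) - F(0) = (36) - (4/3) = 104/3.

104/3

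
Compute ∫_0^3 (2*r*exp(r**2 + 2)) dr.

Let u = r**2 + 2, so du = 2*r dr. When r = 0, u = 2; when r = 3, u = 11.
The integral becomes ∫ exp(u) du from 2 to 11, with antiderivative exp(u).
Back in r: F(r) = exp(r**2 + 2).
Then F(3) - F(0) = (exp(11)) - (exp(2)) = -exp(2) + exp(11).

-exp(2) + exp(11)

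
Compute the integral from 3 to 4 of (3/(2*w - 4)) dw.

An antiderivative is F(w) = 3*log(2*w - 4)/2.
Then F(4) - F(3) = (log(8)) - (3*log(2)/2) = 3*log(2)/2.

3*log(2)/2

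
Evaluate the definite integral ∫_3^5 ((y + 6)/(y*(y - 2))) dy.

-3*log(5) + 7*log(3)

Factor the denominator: y**2 - 2*y = y(y - 2).
Partial fractions: (y + 6)/(y*(y - 2)) = -3/y + 4/(y - 2).
An antiderivative is F(y) = -3*log(y) + 4*log(y - 2).
Then F(5) - F(3) = (-3*log(5) + 4*log(3)) - (-log(27)) = -3*log(5) + 7*log(3).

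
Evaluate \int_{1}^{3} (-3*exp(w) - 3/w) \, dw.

An antiderivative is F(w) = -3*exp(w) - 3*log(w).
Then F(3) - F(1) = (-3*exp(3) - 3*log(3)) - (-3*exp(1)) = -3*exp(3) - 3*log(3) + 3*exp(1).

-3*exp(3) - 3*log(3) + 3*exp(1)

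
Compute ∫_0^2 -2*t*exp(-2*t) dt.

(5 - exp(4))*exp(-4)/2

Integrate by parts once (u = t, dv = -2*exp(-2*t) dt).
An antiderivative is F(t) = (2*t + 1)*exp(-2*t)/2.
Then F(2) - F(0) = (5*exp(-4)/2) - (1/2) = (5 - exp(4))*exp(-4)/2.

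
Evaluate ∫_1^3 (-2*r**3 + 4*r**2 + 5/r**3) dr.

-28/9

By the power rule, an antiderivative is F(r) = -r**4/2 + 4*r**3/3 - 5/(2*r**2).
Then F(3) - F(1) = (-43/9) - (-5/3) = -28/9.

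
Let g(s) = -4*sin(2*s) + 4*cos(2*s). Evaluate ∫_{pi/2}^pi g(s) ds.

An antiderivative is F(s) = 2*sin(2*s) + 2*cos(2*s).
Then F(pi) - F(pi/2) = (2) - (-2) = 4.

4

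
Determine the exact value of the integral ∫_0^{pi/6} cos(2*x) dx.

An antiderivative is F(x) = sin(2*x)/2.
Then F(pi/6) - F(0) = (sqrt(3)/4) - (0) = sqrt(3)/4.

sqrt(3)/4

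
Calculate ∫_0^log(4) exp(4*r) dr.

Let u = exp(r), so du = exp(r) dr. When r = 0, u = 1; when r = log(4), u = 4.
The integral becomes ∫ u**3 du from 1 to 4, with antiderivative u**4/4.
Back in r: F(r) = exp(4*r)/4.
Then F(log(4)) - F(0) = (64) - (1/4) = 255/4.

255/4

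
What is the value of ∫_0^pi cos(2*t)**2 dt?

pi/2

Use the identity cos^2(2*t) = (1 + cos(4*t))/2.
An antiderivative is F(t) = t/2 + sin(4*t)/8.
Then F(pi) - F(0) = (pi/2) - (0) = pi/2.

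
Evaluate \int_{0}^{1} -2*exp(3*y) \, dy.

2/3 - 2*exp(3)/3

An antiderivative is F(y) = -2*exp(3*y)/3.
Then F(1) - F(0) = (-2*exp(3)/3) - (-2/3) = 2/3 - 2*exp(3)/3.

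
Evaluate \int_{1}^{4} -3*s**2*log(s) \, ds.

21 - 128*log(2)

Integrate by parts once (u = ln s, dv = -3*s**2 ds).
An antiderivative is F(s) = -s**3*(3*log(s) - 1)/3.
Then F(4) - F(1) = (64/3 - 128*log(2)) - (1/3) = 21 - 128*log(2).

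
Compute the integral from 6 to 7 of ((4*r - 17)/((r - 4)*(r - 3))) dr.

-6*log(3) + 11*log(2)

Factor the denominator: r**2 - 7*r + 12 = (r - 3)(r - 4).
Partial fractions: (4*r - 17)/((r - 4)*(r - 3)) = 5/(r - 3) - 1/(r - 4).
An antiderivative is F(r) = -log(r - 4) + 5*log(r - 3).
Then F(7) - F(6) = (-log(3) + 10*log(2)) - (-log(2) + 5*log(3)) = -6*log(3) + 11*log(2).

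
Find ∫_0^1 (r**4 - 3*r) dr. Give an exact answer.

-13/10

By the power rule, an antiderivative is F(r) = r**5/5 - 3*r**2/2.
Then F(1) - F(0) = (-13/10) - (0) = -13/10.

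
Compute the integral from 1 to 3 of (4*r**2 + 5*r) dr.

By the power rule, an antiderivative is F(r) = 4*r**3/3 + 5*r**2/2.
Then F(3) - F(1) = (117/2) - (23/6) = 164/3.

164/3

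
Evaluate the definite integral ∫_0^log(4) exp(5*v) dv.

Let u = exp(v), so du = exp(v) dv. When v = 0, u = 1; when v = log(4), u = 4.
The integral becomes ∫ u**4 du from 1 to 4, with antiderivative u**5/5.
Back in v: F(v) = exp(5*v)/5.
Then F(log(4)) - F(0) = (1024/5) - (1/5) = 1023/5.

1023/5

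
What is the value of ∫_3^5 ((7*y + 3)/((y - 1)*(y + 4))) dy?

-5*log(7) + 2*log(2) + 10*log(3)

Factor the denominator: y**2 + 3*y - 4 = (y + 4)(y - 1).
Partial fractions: (7*y + 3)/((y - 1)*(y + 4)) = 5/(y + 4) + 2/(y - 1).
An antiderivative is F(y) = 2*log(y - 1) + 5*log(y + 4).
Then F(5) - F(3) = (4*log(2) + 10*log(3)) - (2*log(2) + 5*log(7)) = -5*log(7) + 2*log(2) + 10*log(3).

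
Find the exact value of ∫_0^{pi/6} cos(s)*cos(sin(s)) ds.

sin(1/2)

Let u = sin(s), so du = cos(s) ds. When s = 0, u = 0; when s = pi/6, u = 1/2.
The integral becomes ∫ cos(u) du from 0 to 1/2, with antiderivative sin(u).
Back in s: F(s) = sin(sin(s)).
Then F(pi/6) - F(0) = (sin(1/2)) - (0) = sin(1/2).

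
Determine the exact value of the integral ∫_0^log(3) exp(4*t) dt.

20

Let u = exp(t), so du = exp(t) dt. When t = 0, u = 1; when t = log(3), u = 3.
The integral becomes ∫ u**3 du from 1 to 3, with antiderivative u**4/4.
Back in t: F(t) = exp(4*t)/4.
Then F(log(3)) - F(0) = (81/4) - (1/4) = 20.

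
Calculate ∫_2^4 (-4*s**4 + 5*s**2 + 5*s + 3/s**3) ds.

-321593/480

By the power rule, an antiderivative is F(s) = -4*s**5/5 + 5*s**3/3 + 5*s**2/2 - 3/(2*s**2).
Then F(4) - F(2) = (-322861/480) - (-317/120) = -321593/480.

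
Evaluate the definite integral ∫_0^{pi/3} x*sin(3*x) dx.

Integrate by parts once (u = x, dv = sin(3*x) dx).
An antiderivative is F(x) = -x*cos(3*x)/3 + sin(3*x)/9.
Then F(pi/3) - F(0) = (pi/9) - (0) = pi/9.

pi/9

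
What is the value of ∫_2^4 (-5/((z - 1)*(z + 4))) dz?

log(4/9)

Factor the denominator: z**2 + 3*z - 4 = (z + 4)(z - 1).
Partial fractions: -5/((z - 1)*(z + 4)) = 1/(z + 4) - 1/(z - 1).
An antiderivative is F(z) = -log(z - 1) + log(z + 4).
Then F(4) - F(2) = (log(8/3)) - (log(6)) = log(4/9).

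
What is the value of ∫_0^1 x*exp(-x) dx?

1 - 2*exp(-1)

Integrate by parts once (u = x, dv = exp(-x) dx).
An antiderivative is F(x) = (-x - 1)*exp(-x).
Then F(1) - F(0) = (-2*exp(-1)) - (-1) = 1 - 2*exp(-1).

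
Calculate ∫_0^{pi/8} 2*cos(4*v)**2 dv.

pi/8

Use the identity cos^2(4*v) = (1 + cos(8*v))/2.
An antiderivative is F(v) = v + sin(8*v)/8.
Then F(pi/8) - F(0) = (pi/8) - (0) = pi/8.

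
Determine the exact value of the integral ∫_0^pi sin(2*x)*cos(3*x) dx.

-4/5

Use the identity sin(2*x)cos(3*x) = [sin(5*x) + sin(-x)]/2.
An antiderivative is F(x) = cos(x)/2 - cos(5*x)/10.
Then F(pi) - F(0) = (-2/5) - (2/5) = -4/5.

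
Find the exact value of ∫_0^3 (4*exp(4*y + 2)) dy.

-exp(2) + exp(14)

Let u = 4*y + 2, so du = 4 dy. When y = 0, u = 2; when y = 3, u = 14.
The integral becomes ∫ exp(u) du from 2 to 14, with antiderivative exp(u).
Back in y: F(y) = exp(4*y + 2).
Then F(3) - F(0) = (exp(14)) - (exp(2)) = -exp(2) + exp(14).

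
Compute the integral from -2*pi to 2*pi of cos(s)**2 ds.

Use the identity cos^2(s) = (1 + cos(2*s))/2.
An antiderivative is F(s) = s/2 + sin(2*s)/4.
Then F(2*pi) - F(-2*pi) = (pi) - (-pi) = 2*pi.

2*pi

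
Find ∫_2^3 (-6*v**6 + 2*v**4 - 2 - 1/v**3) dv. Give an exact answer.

-4239967/2520

By the power rule, an antiderivative is F(v) = -6*v**7/7 + 2*v**5/5 - 2*v + 1/(2*v**2).
Then F(3) - F(2) = (-1123489/630) - (-28221/280) = -4239967/2520.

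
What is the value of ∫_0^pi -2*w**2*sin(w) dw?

8 - 2*pi**2

Integrate by parts twice (u = w^2, dv = -2*sin(w) dw).
An antiderivative is F(w) = 2*w**2*cos(w) - 4*w*sin(w) - 4*cos(w).
Then F(pi) - F(0) = (4 - 2*pi**2) - (-4) = 8 - 2*pi**2.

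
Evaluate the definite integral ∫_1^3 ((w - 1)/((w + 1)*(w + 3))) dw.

Factor the denominator: w**2 + 4*w + 3 = (w + 3)(w + 1).
Partial fractions: (w - 1)/((w + 1)*(w + 3)) = 2/(w + 3) - 1/(w + 1).
An antiderivative is F(w) = -log(w + 1) + 2*log(w + 3).
Then F(3) - F(1) = (log(9)) - (log(8)) = log(9/8).

log(9/8)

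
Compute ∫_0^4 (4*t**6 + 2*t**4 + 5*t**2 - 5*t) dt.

By the power rule, an antiderivative is F(t) = 4*t**7/7 + 2*t**5/5 + 5*t**3/3 - 5*t**2/2.
Then F(4) - F(0) = (1033048/105) - (0) = 1033048/105.

1033048/105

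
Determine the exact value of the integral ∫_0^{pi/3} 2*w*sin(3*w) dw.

Integrate by parts once (u = w, dv = 2*sin(3*w) dw).
An antiderivative is F(w) = -2*w*cos(3*w)/3 + 2*sin(3*w)/9.
Then F(pi/3) - F(0) = (2*pi/9) - (0) = 2*pi/9.

2*pi/9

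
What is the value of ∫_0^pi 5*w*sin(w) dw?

Integrate by parts once (u = w, dv = 5*sin(w) dw).
An antiderivative is F(w) = -5*w*cos(w) + 5*sin(w).
Then F(pi) - F(0) = (5*pi) - (0) = 5*pi.

5*pi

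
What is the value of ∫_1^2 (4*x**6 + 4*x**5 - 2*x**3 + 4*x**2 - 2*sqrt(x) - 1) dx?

4903/42 - 8*sqrt(2)/3

By the power rule, an antiderivative is F(x) = 4*x**7/7 + 2*x**6/3 - x**4/2 - 4*x**(3/2)/3 + 4*x**3/3 - x.
Then F(2) - F(1) = (2446/21 - 8*sqrt(2)/3) - (-11/42) = 4903/42 - 8*sqrt(2)/3.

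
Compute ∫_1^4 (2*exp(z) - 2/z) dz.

-2*exp(1) - 2*log(4) + 2*exp(4)

An antiderivative is F(z) = 2*exp(z) - 2*log(z).
Then F(4) - F(1) = (-2*log(4) + 2*exp(4)) - (2*exp(1)) = -2*exp(1) - 2*log(4) + 2*exp(4).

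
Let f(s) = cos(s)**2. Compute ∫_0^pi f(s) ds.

Use the identity cos^2(s) = (1 + cos(2*s))/2.
An antiderivative is F(s) = s/2 + sin(2*s)/4.
Then F(pi) - F(0) = (pi/2) - (0) = pi/2.

pi/2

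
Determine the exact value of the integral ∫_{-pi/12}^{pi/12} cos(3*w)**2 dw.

Use the identity cos^2(3*w) = (1 + cos(6*w))/2.
An antiderivative is F(w) = w/2 + sin(6*w)/12.
Then F(pi/12) - F(-pi/12) = (1/12 + pi/24) - (-pi/24 - 1/12) = 1/6 + pi/12.

1/6 + pi/12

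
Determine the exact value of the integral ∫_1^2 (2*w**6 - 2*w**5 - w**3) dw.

By the power rule, an antiderivative is F(w) = 2*w**7/7 - w**6/3 - w**4/4.
Then F(2) - F(1) = (236/21) - (-25/84) = 323/28.

323/28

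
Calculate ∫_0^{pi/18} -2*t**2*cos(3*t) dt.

Integrate by parts twice (u = t^2, dv = -2*cos(3*t) dt).
An antiderivative is F(t) = -2*t**2*sin(3*t)/3 - 4*t*cos(3*t)/9 + 4*sin(3*t)/27.
Then F(pi/18) - F(0) = (-sqrt(3)*pi/81 - pi**2/972 + 2/27) - (0) = -sqrt(3)*pi/81 - pi**2/972 + 2/27.

-sqrt(3)*pi/81 - pi**2/972 + 2/27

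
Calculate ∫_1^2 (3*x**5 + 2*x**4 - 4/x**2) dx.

By the power rule, an antiderivative is F(x) = x**6/2 + 2*x**5/5 + 4/x.
Then F(2) - F(1) = (234/5) - (49/10) = 419/10.

419/10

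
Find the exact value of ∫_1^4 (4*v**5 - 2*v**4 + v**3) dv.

47691/20

By the power rule, an antiderivative is F(v) = 2*v**6/3 - 2*v**5/5 + v**4/4.
Then F(4) - F(1) = (35776/15) - (31/60) = 47691/20.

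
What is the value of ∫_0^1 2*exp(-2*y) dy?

1 - exp(-2)

An antiderivative is F(y) = -exp(-2*y).
Then F(1) - F(0) = (-exp(-2)) - (-1) = 1 - exp(-2).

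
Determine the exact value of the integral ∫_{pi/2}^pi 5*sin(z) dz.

An antiderivative is F(z) = -5*cos(z).
Then F(pi) - F(pi/2) = (5) - (0) = 5.

5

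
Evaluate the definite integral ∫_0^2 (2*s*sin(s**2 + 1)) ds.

Let u = s**2 + 1, so du = 2*s ds. When s = 0, u = 1; when s = 2, u = 5.
The integral becomes ∫ sin(u) du from 1 to 5, with antiderivative -cos(u).
Back in s: F(s) = -cos(s**2 + 1).
Then F(2) - F(0) = (-cos(5)) - (-cos(1)) = -cos(5) + cos(1).

-cos(5) + cos(1)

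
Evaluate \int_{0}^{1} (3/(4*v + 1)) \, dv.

3*log(5)/4

An antiderivative is F(v) = 3*log(4*v + 1)/4.
Then F(1) - F(0) = (3*log(5)/4) - (0) = 3*log(5)/4.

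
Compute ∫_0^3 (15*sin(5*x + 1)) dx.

Let u = 5*x + 1, so du = 5 dx. When x = 0, u = 1; when x = 3, u = 16.
The integral becomes 3·∫ sin(u) du from 1 to 16, with antiderivative -3*cos(u).
Back in x: F(x) = -3*cos(5*x + 1).
Then F(3) - F(0) = (-3*cos(16)) - (-3*cos(1)) = 3*cos(1) - 3*cos(16).

3*cos(1) - 3*cos(16)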